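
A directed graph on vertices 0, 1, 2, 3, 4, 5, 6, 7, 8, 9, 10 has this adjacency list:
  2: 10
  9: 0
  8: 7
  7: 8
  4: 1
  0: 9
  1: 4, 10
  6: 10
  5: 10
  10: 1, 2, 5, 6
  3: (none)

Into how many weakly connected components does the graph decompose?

4

From 0: component {0, 9}.
From 1: component {1, 2, 4, 5, 6, 10}.
From 3: component {3}.
From 7: component {7, 8}.
That's 4 components.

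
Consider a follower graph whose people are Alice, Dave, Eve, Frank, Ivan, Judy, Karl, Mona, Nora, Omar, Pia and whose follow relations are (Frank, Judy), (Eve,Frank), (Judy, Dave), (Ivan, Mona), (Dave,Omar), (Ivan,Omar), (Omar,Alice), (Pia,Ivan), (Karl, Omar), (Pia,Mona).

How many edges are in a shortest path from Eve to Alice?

Distance 0: Eve.
Distance 1: Frank.
Distance 2: Judy.
Distance 3: Dave.
Distance 4: Omar.
Distance 5: Alice — contains Alice.

5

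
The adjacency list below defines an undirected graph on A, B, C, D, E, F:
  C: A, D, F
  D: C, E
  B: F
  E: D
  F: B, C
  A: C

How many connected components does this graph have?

From A: component {A, B, C, D, E, F}.
That's 1 component.

1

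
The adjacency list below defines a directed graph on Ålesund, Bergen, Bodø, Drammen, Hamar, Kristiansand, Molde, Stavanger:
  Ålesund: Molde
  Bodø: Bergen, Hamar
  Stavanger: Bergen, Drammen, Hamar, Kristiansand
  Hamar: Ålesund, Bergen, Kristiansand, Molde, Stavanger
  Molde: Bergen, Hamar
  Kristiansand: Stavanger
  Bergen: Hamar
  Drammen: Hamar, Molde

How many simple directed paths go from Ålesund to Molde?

1

Ålesund→Molde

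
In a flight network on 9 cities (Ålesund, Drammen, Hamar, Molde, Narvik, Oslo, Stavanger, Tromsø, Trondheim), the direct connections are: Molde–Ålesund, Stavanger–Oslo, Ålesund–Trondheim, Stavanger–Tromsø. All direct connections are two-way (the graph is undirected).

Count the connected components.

5

From Ålesund: component {Ålesund, Molde, Trondheim}.
From Drammen: component {Drammen}.
From Hamar: component {Hamar}.
From Narvik: component {Narvik}.
From Oslo: component {Oslo, Stavanger, Tromsø}.
That's 5 components.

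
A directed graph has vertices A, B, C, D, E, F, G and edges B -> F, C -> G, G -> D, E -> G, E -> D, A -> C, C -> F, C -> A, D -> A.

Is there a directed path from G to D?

Yes

Explore from G.
Distance 1: reach D.
Found D.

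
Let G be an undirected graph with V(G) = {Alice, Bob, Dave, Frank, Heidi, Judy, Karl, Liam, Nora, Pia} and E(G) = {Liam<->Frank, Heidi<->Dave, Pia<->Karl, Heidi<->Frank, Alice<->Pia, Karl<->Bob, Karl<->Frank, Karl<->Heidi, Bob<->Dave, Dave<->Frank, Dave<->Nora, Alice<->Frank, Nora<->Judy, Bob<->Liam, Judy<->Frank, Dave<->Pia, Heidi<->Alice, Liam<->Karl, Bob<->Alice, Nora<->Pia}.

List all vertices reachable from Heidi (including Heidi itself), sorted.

Start at Heidi.
Its neighbours: Alice, Dave, Frank, Karl.
Then their neighbours: Bob, Judy, Liam, Nora, Pia.
Every vertex is now reached.

Alice, Bob, Dave, Frank, Heidi, Judy, Karl, Liam, Nora, Pia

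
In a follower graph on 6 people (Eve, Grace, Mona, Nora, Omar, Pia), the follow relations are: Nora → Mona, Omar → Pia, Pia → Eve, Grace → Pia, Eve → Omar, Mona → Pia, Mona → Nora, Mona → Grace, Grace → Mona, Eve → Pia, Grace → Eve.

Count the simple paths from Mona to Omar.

Mona→Grace→Eve→Omar
Mona→Grace→Pia→Eve→Omar
Mona→Pia→Eve→Omar

3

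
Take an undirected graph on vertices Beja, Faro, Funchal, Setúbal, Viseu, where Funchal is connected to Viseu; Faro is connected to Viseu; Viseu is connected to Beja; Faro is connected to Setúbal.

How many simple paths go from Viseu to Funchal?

Viseu–Funchal

1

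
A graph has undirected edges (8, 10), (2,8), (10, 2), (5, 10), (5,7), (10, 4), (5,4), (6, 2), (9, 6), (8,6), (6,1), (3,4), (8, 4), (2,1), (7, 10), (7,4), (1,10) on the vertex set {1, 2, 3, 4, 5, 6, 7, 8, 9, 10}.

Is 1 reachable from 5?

Explore from 5.
Distance 1: reach 4, 7, 10.
Distance 2: reach 1, 2, 3, 8.
Found 1.

Yes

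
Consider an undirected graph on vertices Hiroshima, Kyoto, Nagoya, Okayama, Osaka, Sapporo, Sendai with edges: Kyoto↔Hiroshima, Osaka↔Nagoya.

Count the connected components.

From Hiroshima: component {Hiroshima, Kyoto}.
From Nagoya: component {Nagoya, Osaka}.
From Okayama: component {Okayama}.
From Sapporo: component {Sapporo}.
From Sendai: component {Sendai}.
That's 5 components.

5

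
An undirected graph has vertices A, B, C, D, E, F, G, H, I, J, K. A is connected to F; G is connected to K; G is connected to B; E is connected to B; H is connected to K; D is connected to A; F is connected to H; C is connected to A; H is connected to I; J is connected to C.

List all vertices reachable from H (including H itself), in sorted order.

Start at H.
Its neighbours: F, I, K.
Then their neighbours: A, G.
Then next layer: B, C, D.
Then next layer: E, J.
Every vertex is now reached.

A, B, C, D, E, F, G, H, I, J, K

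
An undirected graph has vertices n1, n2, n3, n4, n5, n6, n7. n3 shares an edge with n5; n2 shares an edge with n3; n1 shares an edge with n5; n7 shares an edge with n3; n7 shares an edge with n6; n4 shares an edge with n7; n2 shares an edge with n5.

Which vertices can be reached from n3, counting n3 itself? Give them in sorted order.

Start at n3.
Its neighbours: n2, n5, n7.
Then their neighbours: n1, n4, n6.
Every vertex is now reached.

n1, n2, n3, n4, n5, n6, n7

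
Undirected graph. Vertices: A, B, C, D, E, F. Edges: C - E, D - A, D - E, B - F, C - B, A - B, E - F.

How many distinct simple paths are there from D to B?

D–A–B
D–E–C–B
D–E–F–B

3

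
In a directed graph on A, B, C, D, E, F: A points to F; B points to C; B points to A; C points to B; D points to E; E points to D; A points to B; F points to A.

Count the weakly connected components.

From A: component {A, B, C, F}.
From D: component {D, E}.
That's 2 components.

2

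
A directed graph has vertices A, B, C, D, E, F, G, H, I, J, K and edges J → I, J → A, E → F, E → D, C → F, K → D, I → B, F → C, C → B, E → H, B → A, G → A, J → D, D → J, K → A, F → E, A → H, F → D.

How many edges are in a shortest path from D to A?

2

Distance 0: D.
Distance 1: J.
Distance 2: A, I — contains A.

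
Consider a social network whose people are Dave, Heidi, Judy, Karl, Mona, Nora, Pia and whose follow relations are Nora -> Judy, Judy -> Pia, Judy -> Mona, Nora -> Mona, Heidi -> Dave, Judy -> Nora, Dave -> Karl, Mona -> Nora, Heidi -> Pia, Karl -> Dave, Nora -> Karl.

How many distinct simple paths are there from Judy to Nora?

Judy→Mona→Nora
Judy→Nora

2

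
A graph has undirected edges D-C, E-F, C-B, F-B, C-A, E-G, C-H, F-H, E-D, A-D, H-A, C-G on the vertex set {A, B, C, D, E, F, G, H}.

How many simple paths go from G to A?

17

G–C–A
G–C–B–F–E–D–A
G–C–B–F–H–A
G–C–D–A
G–C–D–E–F–H–A
G–C–H–A
G–C–H–F–E–D–A
G–E–D–A
... and 9 more.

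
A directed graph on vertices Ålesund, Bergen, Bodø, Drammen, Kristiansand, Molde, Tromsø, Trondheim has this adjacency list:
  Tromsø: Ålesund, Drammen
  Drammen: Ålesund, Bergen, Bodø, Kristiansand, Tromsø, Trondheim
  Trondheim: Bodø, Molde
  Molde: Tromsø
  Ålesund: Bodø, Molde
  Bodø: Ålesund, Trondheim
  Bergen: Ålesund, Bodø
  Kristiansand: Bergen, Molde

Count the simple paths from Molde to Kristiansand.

Molde→Tromsø→Drammen→Kristiansand

1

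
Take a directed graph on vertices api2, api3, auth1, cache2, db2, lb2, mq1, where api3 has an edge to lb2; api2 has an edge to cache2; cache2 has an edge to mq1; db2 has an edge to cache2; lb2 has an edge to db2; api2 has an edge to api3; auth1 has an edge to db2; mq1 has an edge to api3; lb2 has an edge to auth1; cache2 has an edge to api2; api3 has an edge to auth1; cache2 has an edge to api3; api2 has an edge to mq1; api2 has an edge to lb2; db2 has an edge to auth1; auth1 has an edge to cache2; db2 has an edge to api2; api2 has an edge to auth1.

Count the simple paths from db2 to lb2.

17

db2→api2→api3→lb2
db2→api2→auth1→cache2→api3→lb2
db2→api2→auth1→cache2→mq1→api3→lb2
db2→api2→cache2→api3→lb2
db2→api2→cache2→mq1→api3→lb2
db2→api2→lb2
db2→api2→mq1→api3→lb2
db2→auth1→cache2→api2→api3→lb2
... and 9 more.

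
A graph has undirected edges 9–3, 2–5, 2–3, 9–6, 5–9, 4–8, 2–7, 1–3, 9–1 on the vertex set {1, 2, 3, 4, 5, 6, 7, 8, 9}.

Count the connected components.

2

From 1: component {1, 2, 3, 5, 6, 7, 9}.
From 4: component {4, 8}.
That's 2 components.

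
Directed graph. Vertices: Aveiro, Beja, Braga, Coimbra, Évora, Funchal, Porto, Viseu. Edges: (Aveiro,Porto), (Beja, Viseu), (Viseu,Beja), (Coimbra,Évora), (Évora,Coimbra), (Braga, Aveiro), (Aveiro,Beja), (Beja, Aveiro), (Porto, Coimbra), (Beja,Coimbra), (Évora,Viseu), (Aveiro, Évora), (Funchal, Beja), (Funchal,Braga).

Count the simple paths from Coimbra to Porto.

Coimbra→Évora→Viseu→Beja→Aveiro→Porto

1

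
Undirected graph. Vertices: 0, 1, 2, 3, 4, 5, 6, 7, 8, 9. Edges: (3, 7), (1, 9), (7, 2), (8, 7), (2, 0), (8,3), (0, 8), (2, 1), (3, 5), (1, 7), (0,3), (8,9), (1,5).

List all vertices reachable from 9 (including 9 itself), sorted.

0, 1, 2, 3, 5, 7, 8, 9

Start at 9.
Its neighbours: 1, 8.
Then their neighbours: 0, 2, 3, 5, 7.
Nothing further is reachable.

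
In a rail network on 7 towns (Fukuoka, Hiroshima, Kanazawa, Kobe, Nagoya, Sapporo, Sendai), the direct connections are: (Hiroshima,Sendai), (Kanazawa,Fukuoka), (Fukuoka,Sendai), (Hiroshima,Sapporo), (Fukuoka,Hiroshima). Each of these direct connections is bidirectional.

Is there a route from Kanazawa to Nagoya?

No

Explore from Kanazawa.
Distance 1: reach Fukuoka.
Distance 2: reach Hiroshima, Sendai.
Distance 3: reach Sapporo.
The search is exhausted without reaching Nagoya; it lies in a different component.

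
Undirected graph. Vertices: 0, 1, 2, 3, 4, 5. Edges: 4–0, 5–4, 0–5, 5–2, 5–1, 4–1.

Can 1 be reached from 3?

3 has no edges, so nothing is reachable from it.

No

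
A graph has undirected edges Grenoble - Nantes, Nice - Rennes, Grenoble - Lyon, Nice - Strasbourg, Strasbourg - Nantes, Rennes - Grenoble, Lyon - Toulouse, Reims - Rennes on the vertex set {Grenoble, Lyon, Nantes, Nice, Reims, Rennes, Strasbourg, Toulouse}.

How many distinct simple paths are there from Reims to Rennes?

1

Reims–Rennes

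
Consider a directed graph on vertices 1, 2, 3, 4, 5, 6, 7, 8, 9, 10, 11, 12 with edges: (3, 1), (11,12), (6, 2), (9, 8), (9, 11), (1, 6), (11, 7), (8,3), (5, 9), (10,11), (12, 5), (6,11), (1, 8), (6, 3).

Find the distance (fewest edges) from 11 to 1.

Distance 0: 11.
Distance 1: 7, 12.
Distance 2: 5.
Distance 3: 9.
Distance 4: 8.
Distance 5: 3.
Distance 6: 1 — contains 1.

6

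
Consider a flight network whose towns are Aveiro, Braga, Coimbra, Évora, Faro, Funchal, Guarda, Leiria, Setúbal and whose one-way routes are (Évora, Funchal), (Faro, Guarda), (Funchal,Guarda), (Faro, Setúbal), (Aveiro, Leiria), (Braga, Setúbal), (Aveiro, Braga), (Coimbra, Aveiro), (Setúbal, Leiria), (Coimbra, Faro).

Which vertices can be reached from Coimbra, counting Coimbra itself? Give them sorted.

Aveiro, Braga, Coimbra, Faro, Guarda, Leiria, Setúbal

Start at Coimbra.
Its neighbours: Aveiro, Faro.
Then their neighbours: Braga, Guarda, Leiria, Setúbal.
Nothing further is reachable.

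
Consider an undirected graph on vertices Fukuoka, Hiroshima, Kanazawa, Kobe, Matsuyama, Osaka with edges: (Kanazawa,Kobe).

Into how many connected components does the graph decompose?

5

From Fukuoka: component {Fukuoka}.
From Hiroshima: component {Hiroshima}.
From Kanazawa: component {Kanazawa, Kobe}.
From Matsuyama: component {Matsuyama}.
From Osaka: component {Osaka}.
That's 5 components.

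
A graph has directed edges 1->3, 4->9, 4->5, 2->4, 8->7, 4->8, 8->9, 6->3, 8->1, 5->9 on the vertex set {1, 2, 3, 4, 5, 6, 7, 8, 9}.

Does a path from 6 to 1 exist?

No

Explore from 6.
Distance 1: reach 3.
The search from 6 is exhausted; no directed path reaches 1.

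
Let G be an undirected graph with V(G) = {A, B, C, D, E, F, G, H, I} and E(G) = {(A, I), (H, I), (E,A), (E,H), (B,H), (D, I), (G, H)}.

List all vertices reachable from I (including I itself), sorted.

A, B, D, E, G, H, I

Start at I.
Its neighbours: A, D, H.
Then their neighbours: B, E, G.
Nothing further is reachable.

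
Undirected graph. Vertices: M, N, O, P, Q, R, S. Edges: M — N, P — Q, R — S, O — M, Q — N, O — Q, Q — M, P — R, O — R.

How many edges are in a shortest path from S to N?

4

Distance 0: S.
Distance 1: R.
Distance 2: O, P.
Distance 3: M, Q.
Distance 4: N — contains N.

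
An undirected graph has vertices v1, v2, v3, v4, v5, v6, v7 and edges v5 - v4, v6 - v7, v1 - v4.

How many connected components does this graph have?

4

From v1: component {v1, v4, v5}.
From v2: component {v2}.
From v3: component {v3}.
From v6: component {v6, v7}.
That's 4 components.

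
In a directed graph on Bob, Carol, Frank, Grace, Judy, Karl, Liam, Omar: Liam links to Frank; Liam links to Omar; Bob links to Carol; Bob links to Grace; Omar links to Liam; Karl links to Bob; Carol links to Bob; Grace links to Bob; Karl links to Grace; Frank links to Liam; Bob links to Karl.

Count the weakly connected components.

From Bob: component {Bob, Carol, Grace, Karl}.
From Frank: component {Frank, Liam, Omar}.
From Judy: component {Judy}.
That's 3 components.

3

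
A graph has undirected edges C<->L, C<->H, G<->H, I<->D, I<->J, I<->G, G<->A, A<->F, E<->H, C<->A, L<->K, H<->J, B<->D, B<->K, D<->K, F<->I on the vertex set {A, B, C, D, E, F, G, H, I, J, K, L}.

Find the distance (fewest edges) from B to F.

Distance 0: B.
Distance 1: D, K.
Distance 2: I, L.
Distance 3: C, F, G, J — contains F.

3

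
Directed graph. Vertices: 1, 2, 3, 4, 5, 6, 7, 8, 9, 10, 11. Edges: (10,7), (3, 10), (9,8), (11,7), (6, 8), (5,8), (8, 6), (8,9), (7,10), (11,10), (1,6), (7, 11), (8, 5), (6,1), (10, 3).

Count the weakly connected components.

From 1: component {1, 5, 6, 8, 9}.
From 2: component {2}.
From 3: component {3, 7, 10, 11}.
From 4: component {4}.
That's 4 components.

4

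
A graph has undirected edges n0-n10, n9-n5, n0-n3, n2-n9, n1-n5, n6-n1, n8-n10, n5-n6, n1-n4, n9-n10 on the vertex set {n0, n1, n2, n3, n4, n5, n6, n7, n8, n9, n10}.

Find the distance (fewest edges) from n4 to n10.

Distance 0: n4.
Distance 1: n1.
Distance 2: n5, n6.
Distance 3: n9.
Distance 4: n2, n10 — contains n10.

4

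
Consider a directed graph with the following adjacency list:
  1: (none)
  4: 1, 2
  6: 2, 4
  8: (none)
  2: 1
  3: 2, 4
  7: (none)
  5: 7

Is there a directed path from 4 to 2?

Explore from 4.
Distance 1: reach 1, 2.
Found 2.

Yes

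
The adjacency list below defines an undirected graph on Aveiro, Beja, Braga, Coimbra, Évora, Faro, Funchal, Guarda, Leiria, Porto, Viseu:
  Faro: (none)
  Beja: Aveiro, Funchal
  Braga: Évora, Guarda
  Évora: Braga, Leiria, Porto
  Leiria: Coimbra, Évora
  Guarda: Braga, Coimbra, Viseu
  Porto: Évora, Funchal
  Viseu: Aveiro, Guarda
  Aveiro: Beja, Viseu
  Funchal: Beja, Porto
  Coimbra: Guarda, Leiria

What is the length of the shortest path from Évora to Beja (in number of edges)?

3

Distance 0: Évora.
Distance 1: Braga, Leiria, Porto.
Distance 2: Coimbra, Funchal, Guarda.
Distance 3: Beja, Viseu — contains Beja.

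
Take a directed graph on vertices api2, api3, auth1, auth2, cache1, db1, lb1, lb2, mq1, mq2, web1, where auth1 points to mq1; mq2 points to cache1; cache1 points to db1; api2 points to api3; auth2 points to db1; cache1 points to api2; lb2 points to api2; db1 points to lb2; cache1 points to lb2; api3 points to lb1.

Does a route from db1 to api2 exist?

Yes

Explore from db1.
Distance 1: reach lb2.
Distance 2: reach api2.
Found api2.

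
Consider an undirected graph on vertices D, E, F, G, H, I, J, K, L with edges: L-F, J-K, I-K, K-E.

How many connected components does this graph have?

5

From D: component {D}.
From E: component {E, I, J, K}.
From F: component {F, L}.
From G: component {G}.
From H: component {H}.
That's 5 components.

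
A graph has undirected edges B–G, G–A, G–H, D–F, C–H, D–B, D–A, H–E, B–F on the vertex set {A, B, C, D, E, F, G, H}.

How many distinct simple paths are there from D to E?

3

D–A–G–H–E
D–B–G–H–E
D–F–B–G–H–E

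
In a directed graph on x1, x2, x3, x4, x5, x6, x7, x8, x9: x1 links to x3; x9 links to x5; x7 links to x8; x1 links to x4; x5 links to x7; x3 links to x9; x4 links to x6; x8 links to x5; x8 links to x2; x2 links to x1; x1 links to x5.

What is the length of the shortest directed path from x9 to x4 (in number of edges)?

Distance 0: x9.
Distance 1: x5.
Distance 2: x7.
Distance 3: x8.
Distance 4: x2.
Distance 5: x1.
Distance 6: x3, x4 — contains x4.

6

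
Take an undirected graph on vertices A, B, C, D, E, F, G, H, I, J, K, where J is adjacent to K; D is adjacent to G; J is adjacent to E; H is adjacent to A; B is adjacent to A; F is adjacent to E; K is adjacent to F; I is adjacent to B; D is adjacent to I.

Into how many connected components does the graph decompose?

3

From A: component {A, B, D, G, H, I}.
From C: component {C}.
From E: component {E, F, J, K}.
That's 3 components.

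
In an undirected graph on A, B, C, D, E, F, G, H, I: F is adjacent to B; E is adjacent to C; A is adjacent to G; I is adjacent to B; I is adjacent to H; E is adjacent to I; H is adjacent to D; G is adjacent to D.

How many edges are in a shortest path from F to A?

Distance 0: F.
Distance 1: B.
Distance 2: I.
Distance 3: E, H.
Distance 4: C, D.
Distance 5: G.
Distance 6: A — contains A.

6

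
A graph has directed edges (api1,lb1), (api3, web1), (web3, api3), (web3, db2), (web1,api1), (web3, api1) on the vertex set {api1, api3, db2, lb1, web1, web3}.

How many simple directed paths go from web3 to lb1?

web3→api1→lb1
web3→api3→web1→api1→lb1

2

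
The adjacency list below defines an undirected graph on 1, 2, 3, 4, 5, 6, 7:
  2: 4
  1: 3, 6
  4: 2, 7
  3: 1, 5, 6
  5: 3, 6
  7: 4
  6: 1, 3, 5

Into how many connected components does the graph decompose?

2

From 1: component {1, 3, 5, 6}.
From 2: component {2, 4, 7}.
That's 2 components.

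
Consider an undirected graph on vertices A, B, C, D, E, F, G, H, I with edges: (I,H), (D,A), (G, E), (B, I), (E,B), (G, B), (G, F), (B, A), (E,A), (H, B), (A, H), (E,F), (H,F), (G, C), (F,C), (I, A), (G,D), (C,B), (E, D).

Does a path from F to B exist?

Explore from F.
Distance 1: reach C, E, G, H.
Distance 2: reach A, B, D, I.
Found B.

Yes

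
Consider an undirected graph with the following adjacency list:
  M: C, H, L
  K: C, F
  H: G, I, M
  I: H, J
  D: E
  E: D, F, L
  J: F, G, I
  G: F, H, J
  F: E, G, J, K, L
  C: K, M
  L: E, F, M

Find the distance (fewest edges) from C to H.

2

Distance 0: C.
Distance 1: K, M.
Distance 2: F, H, L — contains H.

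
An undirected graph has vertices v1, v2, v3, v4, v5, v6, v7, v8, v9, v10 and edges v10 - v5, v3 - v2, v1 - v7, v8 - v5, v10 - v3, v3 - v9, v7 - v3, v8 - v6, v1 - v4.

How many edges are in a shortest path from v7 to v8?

Distance 0: v7.
Distance 1: v1, v3.
Distance 2: v2, v4, v9, v10.
Distance 3: v5.
Distance 4: v8 — contains v8.

4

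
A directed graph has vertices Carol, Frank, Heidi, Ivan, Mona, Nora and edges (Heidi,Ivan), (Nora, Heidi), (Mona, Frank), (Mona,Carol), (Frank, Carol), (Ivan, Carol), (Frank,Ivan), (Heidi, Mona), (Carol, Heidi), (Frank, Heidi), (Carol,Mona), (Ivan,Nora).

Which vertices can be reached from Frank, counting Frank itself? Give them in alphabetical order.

Carol, Frank, Heidi, Ivan, Mona, Nora

Start at Frank.
Its neighbours: Carol, Heidi, Ivan.
Then their neighbours: Mona, Nora.
Every vertex is now reached.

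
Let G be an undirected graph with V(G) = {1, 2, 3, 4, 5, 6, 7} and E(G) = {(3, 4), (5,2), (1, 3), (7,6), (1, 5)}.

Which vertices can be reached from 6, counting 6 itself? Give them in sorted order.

6, 7

Start at 6.
Its neighbours: 7.
Nothing further is reachable.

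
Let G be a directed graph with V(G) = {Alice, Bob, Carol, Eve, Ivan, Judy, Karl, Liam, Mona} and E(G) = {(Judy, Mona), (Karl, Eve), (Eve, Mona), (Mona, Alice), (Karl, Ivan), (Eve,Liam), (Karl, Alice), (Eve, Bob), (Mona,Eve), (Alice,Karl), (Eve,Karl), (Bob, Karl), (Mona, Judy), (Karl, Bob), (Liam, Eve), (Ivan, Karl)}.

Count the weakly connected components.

From Alice: component {Alice, Bob, Eve, Ivan, Judy, Karl, Liam, Mona}.
From Carol: component {Carol}.
That's 2 components.

2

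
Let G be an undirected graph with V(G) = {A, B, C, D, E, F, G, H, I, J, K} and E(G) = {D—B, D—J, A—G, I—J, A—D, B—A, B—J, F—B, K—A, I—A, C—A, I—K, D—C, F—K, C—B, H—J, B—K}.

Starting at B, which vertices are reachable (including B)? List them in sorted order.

A, B, C, D, F, G, H, I, J, K

Start at B.
Its neighbours: A, C, D, F, J, K.
Then their neighbours: G, H, I.
Nothing further is reachable.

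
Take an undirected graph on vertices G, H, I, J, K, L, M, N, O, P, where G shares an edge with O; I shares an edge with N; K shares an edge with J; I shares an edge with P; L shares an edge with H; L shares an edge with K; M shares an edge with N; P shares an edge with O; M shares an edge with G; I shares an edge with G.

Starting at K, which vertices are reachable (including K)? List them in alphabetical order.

Start at K.
Its neighbours: J, L.
Then their neighbours: H.
Nothing further is reachable.

H, J, K, L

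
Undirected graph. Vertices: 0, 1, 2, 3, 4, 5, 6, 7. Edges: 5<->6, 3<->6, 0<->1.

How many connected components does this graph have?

5

From 0: component {0, 1}.
From 2: component {2}.
From 3: component {3, 5, 6}.
From 4: component {4}.
From 7: component {7}.
That's 5 components.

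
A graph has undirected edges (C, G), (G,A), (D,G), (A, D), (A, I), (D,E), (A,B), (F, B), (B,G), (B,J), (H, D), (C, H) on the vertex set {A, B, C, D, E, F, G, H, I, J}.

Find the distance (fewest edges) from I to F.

Distance 0: I.
Distance 1: A.
Distance 2: B, D, G.
Distance 3: C, E, F, H, J — contains F.

3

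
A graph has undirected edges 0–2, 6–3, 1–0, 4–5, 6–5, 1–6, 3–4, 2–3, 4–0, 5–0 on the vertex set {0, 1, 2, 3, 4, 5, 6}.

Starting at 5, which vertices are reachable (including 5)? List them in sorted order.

0, 1, 2, 3, 4, 5, 6

Start at 5.
Its neighbours: 0, 4, 6.
Then their neighbours: 1, 2, 3.
Every vertex is now reached.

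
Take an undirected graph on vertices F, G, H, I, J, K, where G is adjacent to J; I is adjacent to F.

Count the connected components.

4

From F: component {F, I}.
From G: component {G, J}.
From H: component {H}.
From K: component {K}.
That's 4 components.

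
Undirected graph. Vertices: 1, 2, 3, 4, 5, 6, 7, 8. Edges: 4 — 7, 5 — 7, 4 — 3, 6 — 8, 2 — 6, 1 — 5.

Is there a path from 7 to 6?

Explore from 7.
Distance 1: reach 4, 5.
Distance 2: reach 1, 3.
The search is exhausted without reaching 6; it lies in a different component.

No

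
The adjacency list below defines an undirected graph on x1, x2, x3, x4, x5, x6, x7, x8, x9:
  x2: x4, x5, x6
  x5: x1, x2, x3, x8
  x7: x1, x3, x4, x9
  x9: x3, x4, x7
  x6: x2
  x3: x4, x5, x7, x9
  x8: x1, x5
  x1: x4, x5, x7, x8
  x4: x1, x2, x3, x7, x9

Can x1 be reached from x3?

Yes

Explore from x3.
Distance 1: reach x4, x5, x7, x9.
Distance 2: reach x1, x2, x8.
Found x1.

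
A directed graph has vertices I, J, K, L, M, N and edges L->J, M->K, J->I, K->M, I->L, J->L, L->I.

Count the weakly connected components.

3

From I: component {I, J, L}.
From K: component {K, M}.
From N: component {N}.
That's 3 components.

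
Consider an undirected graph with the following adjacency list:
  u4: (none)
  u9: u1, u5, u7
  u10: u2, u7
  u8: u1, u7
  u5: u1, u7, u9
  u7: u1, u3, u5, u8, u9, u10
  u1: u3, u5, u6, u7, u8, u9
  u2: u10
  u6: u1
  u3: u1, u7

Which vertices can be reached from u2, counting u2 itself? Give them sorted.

Start at u2.
Its neighbours: u10.
Then their neighbours: u7.
Then next layer: u1, u3, u5, u8, u9.
Then next layer: u6.
Nothing further is reachable.

u1, u2, u3, u5, u6, u7, u8, u9, u10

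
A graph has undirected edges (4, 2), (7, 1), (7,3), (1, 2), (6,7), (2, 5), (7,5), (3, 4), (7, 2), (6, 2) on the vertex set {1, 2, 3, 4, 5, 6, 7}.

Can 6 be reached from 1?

Explore from 1.
Distance 1: reach 2, 7.
Distance 2: reach 3, 4, 5, 6.
Found 6.

Yes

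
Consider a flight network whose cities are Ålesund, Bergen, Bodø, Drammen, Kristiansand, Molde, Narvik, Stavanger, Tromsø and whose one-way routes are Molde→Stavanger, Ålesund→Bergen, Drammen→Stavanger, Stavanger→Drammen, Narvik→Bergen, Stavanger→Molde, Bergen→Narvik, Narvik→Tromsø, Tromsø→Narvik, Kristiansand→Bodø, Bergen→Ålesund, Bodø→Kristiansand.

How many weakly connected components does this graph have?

3

From Ålesund: component {Ålesund, Bergen, Narvik, Tromsø}.
From Bodø: component {Bodø, Kristiansand}.
From Drammen: component {Drammen, Molde, Stavanger}.
That's 3 components.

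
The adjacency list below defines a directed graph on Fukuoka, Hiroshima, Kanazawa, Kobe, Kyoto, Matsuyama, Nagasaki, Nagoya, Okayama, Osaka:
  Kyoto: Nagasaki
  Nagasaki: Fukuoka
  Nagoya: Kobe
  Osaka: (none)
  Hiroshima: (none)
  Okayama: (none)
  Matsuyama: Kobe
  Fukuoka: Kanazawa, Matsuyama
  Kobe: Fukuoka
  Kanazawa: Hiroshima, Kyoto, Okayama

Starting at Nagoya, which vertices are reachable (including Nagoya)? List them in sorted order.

Fukuoka, Hiroshima, Kanazawa, Kobe, Kyoto, Matsuyama, Nagasaki, Nagoya, Okayama

Start at Nagoya.
Its neighbours: Kobe.
Then their neighbours: Fukuoka.
Then next layer: Kanazawa, Matsuyama.
Then next layer: Hiroshima, Kyoto, Okayama.
Then next layer: Nagasaki.
Nothing further is reachable.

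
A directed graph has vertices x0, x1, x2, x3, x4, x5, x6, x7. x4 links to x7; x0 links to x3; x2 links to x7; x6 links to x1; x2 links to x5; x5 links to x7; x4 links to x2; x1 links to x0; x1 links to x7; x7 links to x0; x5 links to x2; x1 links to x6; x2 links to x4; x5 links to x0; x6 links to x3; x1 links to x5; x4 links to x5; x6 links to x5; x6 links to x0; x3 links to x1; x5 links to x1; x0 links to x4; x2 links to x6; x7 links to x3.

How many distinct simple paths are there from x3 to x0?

x3→x1→x0
x3→x1→x5→x0
x3→x1→x5→x2→x4→x7→x0
x3→x1→x5→x2→x6→x0
x3→x1→x5→x2→x7→x0
x3→x1→x5→x7→x0
x3→x1→x6→x0
x3→x1→x6→x5→x0
x3→x1→x6→x5→x2→x4→x7→x0
x3→x1→x6→x5→x2→x7→x0
x3→x1→x6→x5→x7→x0
x3→x1→x7→x0

12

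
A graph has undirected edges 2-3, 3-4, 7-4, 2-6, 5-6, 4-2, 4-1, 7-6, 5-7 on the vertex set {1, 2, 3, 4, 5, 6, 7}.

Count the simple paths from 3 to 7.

3–2–4–7
3–2–6–5–7
3–2–6–7
3–4–2–6–5–7
3–4–2–6–7
3–4–7

6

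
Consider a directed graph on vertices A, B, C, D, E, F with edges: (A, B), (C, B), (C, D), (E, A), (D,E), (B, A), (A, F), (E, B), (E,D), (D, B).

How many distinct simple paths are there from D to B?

D→B
D→E→A→B
D→E→B

3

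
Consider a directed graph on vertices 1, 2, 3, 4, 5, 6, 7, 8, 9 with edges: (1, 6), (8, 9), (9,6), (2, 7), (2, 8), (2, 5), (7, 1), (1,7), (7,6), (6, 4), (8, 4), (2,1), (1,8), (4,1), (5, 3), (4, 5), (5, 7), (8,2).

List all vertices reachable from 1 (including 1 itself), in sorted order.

1, 2, 3, 4, 5, 6, 7, 8, 9

Start at 1.
Its neighbours: 6, 7, 8.
Then their neighbours: 2, 4, 9.
Then next layer: 5.
Then next layer: 3.
Every vertex is now reached.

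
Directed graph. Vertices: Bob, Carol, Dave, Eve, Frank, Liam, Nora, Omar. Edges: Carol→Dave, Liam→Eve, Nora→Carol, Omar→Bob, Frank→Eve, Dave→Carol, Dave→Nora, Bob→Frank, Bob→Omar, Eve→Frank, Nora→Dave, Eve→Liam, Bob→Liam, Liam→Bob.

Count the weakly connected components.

From Bob: component {Bob, Eve, Frank, Liam, Omar}.
From Carol: component {Carol, Dave, Nora}.
That's 2 components.

2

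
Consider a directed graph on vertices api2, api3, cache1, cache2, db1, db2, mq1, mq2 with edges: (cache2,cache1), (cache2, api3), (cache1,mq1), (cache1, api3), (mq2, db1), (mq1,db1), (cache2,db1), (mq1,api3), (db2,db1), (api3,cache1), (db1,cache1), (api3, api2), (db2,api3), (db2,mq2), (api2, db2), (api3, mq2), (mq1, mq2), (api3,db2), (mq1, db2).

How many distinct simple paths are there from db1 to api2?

3

db1→cache1→api3→api2
db1→cache1→mq1→api3→api2
db1→cache1→mq1→db2→api3→api2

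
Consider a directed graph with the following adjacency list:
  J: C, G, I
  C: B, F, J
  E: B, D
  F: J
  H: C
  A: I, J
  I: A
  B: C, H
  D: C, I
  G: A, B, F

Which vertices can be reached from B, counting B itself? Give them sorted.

A, B, C, F, G, H, I, J

Start at B.
Its neighbours: C, H.
Then their neighbours: F, J.
Then next layer: G, I.
Then next layer: A.
Nothing further is reachable.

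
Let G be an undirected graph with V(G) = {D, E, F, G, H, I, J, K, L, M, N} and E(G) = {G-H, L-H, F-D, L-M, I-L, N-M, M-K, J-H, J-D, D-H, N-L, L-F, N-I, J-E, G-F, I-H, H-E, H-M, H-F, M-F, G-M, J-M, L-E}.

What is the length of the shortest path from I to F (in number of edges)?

2

Distance 0: I.
Distance 1: H, L, N.
Distance 2: D, E, F, G, J, M — contains F.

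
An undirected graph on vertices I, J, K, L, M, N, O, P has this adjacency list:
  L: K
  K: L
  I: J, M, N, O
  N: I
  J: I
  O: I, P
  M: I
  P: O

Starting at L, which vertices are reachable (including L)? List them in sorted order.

K, L

Start at L.
Its neighbours: K.
Nothing further is reachable.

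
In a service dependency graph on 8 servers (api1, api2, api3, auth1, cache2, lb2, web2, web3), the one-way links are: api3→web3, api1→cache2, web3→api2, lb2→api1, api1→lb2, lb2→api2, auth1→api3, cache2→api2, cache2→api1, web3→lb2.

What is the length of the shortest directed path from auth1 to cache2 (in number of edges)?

Distance 0: auth1.
Distance 1: api3.
Distance 2: web3.
Distance 3: api2, lb2.
Distance 4: api1.
Distance 5: cache2 — contains cache2.

5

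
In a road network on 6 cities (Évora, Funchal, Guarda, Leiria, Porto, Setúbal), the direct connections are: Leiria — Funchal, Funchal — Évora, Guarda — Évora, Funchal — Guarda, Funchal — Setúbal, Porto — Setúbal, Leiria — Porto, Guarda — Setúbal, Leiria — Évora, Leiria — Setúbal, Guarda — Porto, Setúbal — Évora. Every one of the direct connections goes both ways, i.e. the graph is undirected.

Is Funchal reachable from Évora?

Yes

Explore from Évora.
Distance 1: reach Funchal, Guarda, Leiria, Setúbal.
Found Funchal.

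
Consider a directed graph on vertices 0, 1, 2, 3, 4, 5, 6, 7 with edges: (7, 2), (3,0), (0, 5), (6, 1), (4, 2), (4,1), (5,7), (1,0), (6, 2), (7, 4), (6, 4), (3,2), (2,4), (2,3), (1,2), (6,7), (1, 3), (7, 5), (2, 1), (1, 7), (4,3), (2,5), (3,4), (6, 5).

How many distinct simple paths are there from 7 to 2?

7→2
7→4→1→2
7→4→1→3→2
7→4→2
7→4→3→2

5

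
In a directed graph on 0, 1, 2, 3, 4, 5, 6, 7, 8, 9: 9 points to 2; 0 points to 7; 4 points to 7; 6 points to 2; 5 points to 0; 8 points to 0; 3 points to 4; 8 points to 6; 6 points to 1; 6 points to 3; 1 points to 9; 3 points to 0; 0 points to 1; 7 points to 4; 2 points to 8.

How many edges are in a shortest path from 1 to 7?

Distance 0: 1.
Distance 1: 9.
Distance 2: 2.
Distance 3: 8.
Distance 4: 0, 6.
Distance 5: 3, 7 — contains 7.

5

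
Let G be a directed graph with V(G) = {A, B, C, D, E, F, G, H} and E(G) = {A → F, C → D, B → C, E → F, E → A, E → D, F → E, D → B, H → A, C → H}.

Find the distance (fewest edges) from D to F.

5

Distance 0: D.
Distance 1: B.
Distance 2: C.
Distance 3: H.
Distance 4: A.
Distance 5: F — contains F.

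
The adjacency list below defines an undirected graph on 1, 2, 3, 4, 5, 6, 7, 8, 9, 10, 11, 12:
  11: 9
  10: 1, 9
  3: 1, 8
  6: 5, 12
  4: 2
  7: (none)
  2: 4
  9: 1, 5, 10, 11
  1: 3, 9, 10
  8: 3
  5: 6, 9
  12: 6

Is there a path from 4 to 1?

No

Explore from 4.
Distance 1: reach 2.
The search is exhausted without reaching 1; it lies in a different component.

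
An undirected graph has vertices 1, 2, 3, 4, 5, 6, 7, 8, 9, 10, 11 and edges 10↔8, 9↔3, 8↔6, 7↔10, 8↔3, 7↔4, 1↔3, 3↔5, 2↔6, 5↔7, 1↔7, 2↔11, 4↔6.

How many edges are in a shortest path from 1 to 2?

Distance 0: 1.
Distance 1: 3, 7.
Distance 2: 4, 5, 8, 9, 10.
Distance 3: 6.
Distance 4: 2 — contains 2.

4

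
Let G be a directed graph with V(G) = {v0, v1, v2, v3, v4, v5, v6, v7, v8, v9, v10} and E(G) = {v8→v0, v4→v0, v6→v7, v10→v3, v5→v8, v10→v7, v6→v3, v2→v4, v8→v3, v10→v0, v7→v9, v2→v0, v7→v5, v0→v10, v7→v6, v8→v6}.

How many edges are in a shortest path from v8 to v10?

Distance 0: v8.
Distance 1: v0, v3, v6.
Distance 2: v7, v10 — contains v10.

2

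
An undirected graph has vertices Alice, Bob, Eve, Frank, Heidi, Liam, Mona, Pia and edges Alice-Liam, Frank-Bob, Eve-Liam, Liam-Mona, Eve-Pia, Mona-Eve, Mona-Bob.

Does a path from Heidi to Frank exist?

No

Heidi has no edges, so nothing is reachable from it.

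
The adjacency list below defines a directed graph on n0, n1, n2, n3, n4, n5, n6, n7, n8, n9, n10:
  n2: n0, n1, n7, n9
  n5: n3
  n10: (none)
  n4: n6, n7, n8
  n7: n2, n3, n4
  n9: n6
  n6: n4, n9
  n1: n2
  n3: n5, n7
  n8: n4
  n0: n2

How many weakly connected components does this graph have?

From n0: component {n0, n1, n2, n3, n4, n5, n6, n7, n8, n9}.
From n10: component {n10}.
That's 2 components.

2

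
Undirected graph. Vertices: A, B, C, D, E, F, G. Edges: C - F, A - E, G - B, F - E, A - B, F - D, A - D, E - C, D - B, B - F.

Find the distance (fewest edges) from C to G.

Distance 0: C.
Distance 1: E, F.
Distance 2: A, B, D.
Distance 3: G — contains G.

3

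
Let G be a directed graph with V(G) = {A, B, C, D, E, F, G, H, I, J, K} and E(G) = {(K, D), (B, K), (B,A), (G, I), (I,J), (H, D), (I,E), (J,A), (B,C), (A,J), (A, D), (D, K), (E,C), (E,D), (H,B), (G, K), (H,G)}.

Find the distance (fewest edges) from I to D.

Distance 0: I.
Distance 1: E, J.
Distance 2: A, C, D — contains D.

2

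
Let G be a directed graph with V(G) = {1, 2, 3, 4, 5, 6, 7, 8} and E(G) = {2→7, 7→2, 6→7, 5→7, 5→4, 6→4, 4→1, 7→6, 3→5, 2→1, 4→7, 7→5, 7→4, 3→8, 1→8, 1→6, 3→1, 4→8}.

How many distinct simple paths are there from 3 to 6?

3→1→6
3→5→4→1→6
3→5→4→7→2→1→6
3→5→4→7→6
3→5→7→2→1→6
3→5→7→4→1→6
3→5→7→6

7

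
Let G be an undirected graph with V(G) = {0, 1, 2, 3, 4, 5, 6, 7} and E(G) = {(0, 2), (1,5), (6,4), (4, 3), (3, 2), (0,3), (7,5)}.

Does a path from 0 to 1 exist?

No

Explore from 0.
Distance 1: reach 2, 3.
Distance 2: reach 4.
Distance 3: reach 6.
The search is exhausted without reaching 1; it lies in a different component.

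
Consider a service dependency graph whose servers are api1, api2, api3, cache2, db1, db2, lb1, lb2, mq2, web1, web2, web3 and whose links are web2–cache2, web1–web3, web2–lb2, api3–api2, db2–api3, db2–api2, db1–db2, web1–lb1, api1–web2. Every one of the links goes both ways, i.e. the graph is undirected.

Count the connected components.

From api1: component {api1, cache2, lb2, web2}.
From api2: component {api2, api3, db1, db2}.
From lb1: component {lb1, web1, web3}.
From mq2: component {mq2}.
That's 4 components.

4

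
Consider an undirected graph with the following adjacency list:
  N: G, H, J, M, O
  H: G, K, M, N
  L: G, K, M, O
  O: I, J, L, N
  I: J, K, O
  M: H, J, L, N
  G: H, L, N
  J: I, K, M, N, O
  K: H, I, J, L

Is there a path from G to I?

Yes

Explore from G.
Distance 1: reach H, L, N.
Distance 2: reach J, K, M, O.
Distance 3: reach I.
Found I.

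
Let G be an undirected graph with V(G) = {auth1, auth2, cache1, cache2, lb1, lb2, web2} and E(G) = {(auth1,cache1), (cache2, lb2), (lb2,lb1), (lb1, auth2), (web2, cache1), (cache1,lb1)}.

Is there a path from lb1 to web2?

Yes

Explore from lb1.
Distance 1: reach auth2, cache1, lb2.
Distance 2: reach auth1, cache2, web2.
Found web2.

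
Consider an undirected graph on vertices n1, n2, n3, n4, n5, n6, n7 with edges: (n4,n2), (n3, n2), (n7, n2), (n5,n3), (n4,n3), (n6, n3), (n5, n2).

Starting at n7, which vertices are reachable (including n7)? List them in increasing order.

Start at n7.
Its neighbours: n2.
Then their neighbours: n3, n4, n5.
Then next layer: n6.
Nothing further is reachable.

n2, n3, n4, n5, n6, n7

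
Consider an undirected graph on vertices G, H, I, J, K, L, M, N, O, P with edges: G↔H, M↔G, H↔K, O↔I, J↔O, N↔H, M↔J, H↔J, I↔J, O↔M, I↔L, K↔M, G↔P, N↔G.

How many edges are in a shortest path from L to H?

Distance 0: L.
Distance 1: I.
Distance 2: J, O.
Distance 3: H, M — contains H.

3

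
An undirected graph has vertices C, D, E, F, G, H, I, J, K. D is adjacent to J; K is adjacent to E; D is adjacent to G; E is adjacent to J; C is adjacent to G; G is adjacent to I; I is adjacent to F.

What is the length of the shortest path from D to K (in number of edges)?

Distance 0: D.
Distance 1: G, J.
Distance 2: C, E, I.
Distance 3: F, K — contains K.

3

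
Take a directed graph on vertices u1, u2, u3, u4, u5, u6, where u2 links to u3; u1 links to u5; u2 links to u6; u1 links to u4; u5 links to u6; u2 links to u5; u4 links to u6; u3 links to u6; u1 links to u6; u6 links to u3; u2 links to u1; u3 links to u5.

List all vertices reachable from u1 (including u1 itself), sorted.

Start at u1.
Its neighbours: u4, u5, u6.
Then their neighbours: u3.
Nothing further is reachable.

u1, u3, u4, u5, u6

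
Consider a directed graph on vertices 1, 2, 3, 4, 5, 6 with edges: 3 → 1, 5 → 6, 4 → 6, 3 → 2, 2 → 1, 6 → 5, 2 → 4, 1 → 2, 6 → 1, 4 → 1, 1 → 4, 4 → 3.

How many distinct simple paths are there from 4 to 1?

4

4→1
4→3→1
4→3→2→1
4→6→1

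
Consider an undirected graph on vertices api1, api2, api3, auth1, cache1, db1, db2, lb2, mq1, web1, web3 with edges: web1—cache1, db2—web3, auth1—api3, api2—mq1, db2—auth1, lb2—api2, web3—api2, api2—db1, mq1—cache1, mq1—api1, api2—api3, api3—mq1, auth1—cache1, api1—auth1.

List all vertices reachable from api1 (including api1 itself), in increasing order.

Start at api1.
Its neighbours: auth1, mq1.
Then their neighbours: api2, api3, cache1, db2.
Then next layer: db1, lb2, web1, web3.
Every vertex is now reached.

api1, api2, api3, auth1, cache1, db1, db2, lb2, mq1, web1, web3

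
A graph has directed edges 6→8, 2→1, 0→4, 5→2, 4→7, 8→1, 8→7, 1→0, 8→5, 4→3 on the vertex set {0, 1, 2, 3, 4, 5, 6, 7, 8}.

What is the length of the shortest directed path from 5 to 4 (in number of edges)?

Distance 0: 5.
Distance 1: 2.
Distance 2: 1.
Distance 3: 0.
Distance 4: 4 — contains 4.

4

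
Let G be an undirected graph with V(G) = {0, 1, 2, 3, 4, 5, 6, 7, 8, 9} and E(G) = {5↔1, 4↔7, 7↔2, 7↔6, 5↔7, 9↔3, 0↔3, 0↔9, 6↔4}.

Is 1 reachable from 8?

8 has no edges, so nothing is reachable from it.

No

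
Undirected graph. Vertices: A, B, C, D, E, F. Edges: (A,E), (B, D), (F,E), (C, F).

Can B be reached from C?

Explore from C.
Distance 1: reach F.
Distance 2: reach E.
Distance 3: reach A.
The search is exhausted without reaching B; it lies in a different component.

No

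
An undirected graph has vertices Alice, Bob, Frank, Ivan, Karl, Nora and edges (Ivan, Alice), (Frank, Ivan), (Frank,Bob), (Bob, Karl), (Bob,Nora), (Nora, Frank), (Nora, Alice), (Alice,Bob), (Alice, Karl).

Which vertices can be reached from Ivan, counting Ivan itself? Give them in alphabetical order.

Alice, Bob, Frank, Ivan, Karl, Nora

Start at Ivan.
Its neighbours: Alice, Frank.
Then their neighbours: Bob, Karl, Nora.
Every vertex is now reached.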